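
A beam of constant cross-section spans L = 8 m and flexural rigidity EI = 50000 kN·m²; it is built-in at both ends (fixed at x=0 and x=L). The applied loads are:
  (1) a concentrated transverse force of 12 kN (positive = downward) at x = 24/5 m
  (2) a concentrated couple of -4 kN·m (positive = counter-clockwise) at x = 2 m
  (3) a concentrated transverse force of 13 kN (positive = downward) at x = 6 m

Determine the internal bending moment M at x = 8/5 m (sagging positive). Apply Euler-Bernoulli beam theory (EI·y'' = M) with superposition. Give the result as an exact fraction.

Load 1 — point force P=12 kN at a=24/5 m (b=L-a=16/5):
  M_1 = Pb²(3a+b)x/L³ - Pab²/L²  [x≤a] = 12·(16/5)²·(3·(24/5)+(16/5))·(8/5)/8³ - 12·(24/5)·(16/5)²/8² = -1536/625 kN·m
Load 2 — applied couple M₀=-4 kN·m at a=2 m (b=L-a=6):
  M_2 = R_Ax - M_A  [x≤a] with R_A=-9/16, M_A=3/4 = (-9/16)·(8/5) - (3/4) = -33/20 kN·m
Load 3 — point force P=13 kN at a=6 m (b=L-a=2):
  M_3 = Pb²(3a+b)x/L³ - Pab²/L²  [x≤a] = 13·2²·(3·6+2)·(8/5)/8³ - 13·6·2²/8² = -13/8 kN·m
Superposition: M = Σ M_i = -28663/5000 kN·m ≈ -5.732600 kN·m

M(8/5) = -28663/5000 kN·m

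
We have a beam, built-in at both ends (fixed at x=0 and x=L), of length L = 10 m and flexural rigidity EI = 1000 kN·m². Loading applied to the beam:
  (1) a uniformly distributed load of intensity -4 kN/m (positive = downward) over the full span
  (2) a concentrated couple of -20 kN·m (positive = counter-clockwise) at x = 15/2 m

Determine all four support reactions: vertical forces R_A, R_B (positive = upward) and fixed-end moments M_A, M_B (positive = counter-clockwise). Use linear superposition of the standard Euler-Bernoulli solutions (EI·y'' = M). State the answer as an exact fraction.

Load 1 — uniform load w=-4 kN/m over full span:
  R_A = wL/2 = (-4)·10/2 = -20 kN
  M_A = wL²/12 = (-4)·10²/12 = -100/3 kN·m
  R_B = wL/2 = (-4)·10/2 = -20 kN
  M_B = -wL²/12 = -(-4)·10²/12 = 100/3 kN·m
Load 2 — applied couple M₀=-20 kN·m at a=15/2 m (b=L-a=5/2):
  R_A = 6M₀ab/L³ = 6·(-20)·(15/2)·(5/2)/10³ = -9/4 kN
  M_A = M₀b(2a-b)/L² = (-20)·(5/2)·(2·(15/2)-(5/2))/10² = -25/4 kN·m
  R_B = -6M₀ab/L³ = -6·(-20)·(15/2)·(5/2)/10³ = 9/4 kN
  M_B = M₀a(2b-a)/L² = (-20)·(15/2)·(2·(5/2)-(15/2))/10² = 15/4 kN·m
Superposition: R_A = -89/4 kN, M_A = -475/12 kN·m, R_B = -71/4 kN, M_B = 445/12 kN·m

R_A = -89/4 kN, M_A = -475/12 kN·m, R_B = -71/4 kN, M_B = 445/12 kN·m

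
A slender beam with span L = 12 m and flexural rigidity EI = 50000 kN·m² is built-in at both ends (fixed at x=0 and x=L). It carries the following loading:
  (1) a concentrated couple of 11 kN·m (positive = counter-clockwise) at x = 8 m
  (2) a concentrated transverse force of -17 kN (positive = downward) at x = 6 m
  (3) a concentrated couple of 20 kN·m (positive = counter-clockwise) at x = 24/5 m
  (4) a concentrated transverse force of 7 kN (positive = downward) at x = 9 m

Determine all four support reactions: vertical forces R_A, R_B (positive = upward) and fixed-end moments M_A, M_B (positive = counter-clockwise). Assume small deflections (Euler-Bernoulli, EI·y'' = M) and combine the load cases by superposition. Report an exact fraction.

R_A = -5449/1440 kN, M_A = -3719/240 kN·m, R_B = -8951/1440 kN, M_B = 1607/80 kN·m

Load 1 — applied couple M₀=11 kN·m at a=8 m (b=L-a=4):
  R_A = 6M₀ab/L³ = 6·11·8·4/12³ = 11/9 kN
  M_A = M₀b(2a-b)/L² = 11·4·(2·8-4)/12² = 11/3 kN·m
  R_B = -6M₀ab/L³ = -6·11·8·4/12³ = -11/9 kN
  M_B = M₀a(2b-a)/L² = 11·8·(2·4-8)/12² = 0 kN·m
Load 2 — point force P=-17 kN at a=6 m (b=L-a=6):
  R_A = Pb²(3a+b)/L³ = (-17)·6²·(3·6+6)/12³ = -17/2 kN
  M_A = Pab²/L² = (-17)·6·6²/12² = -51/2 kN·m
  R_B = Pa²(a+3b)/L³ = (-17)·6²·(6+3·6)/12³ = -17/2 kN
  M_B = -Pa²b/L² = -(-17)·6²·6/12² = 51/2 kN·m
Load 3 — applied couple M₀=20 kN·m at a=24/5 m (b=L-a=36/5):
  R_A = 6M₀ab/L³ = 6·20·(24/5)·(36/5)/12³ = 12/5 kN
  M_A = M₀b(2a-b)/L² = 20·(36/5)·(2·(24/5)-(36/5))/12² = 12/5 kN·m
  R_B = -6M₀ab/L³ = -6·20·(24/5)·(36/5)/12³ = -12/5 kN
  M_B = M₀a(2b-a)/L² = 20·(24/5)·(2·(36/5)-(24/5))/12² = 32/5 kN·m
Load 4 — point force P=7 kN at a=9 m (b=L-a=3):
  R_A = Pb²(3a+b)/L³ = 7·3²·(3·9+3)/12³ = 35/32 kN
  M_A = Pab²/L² = 7·9·3²/12² = 63/16 kN·m
  R_B = Pa²(a+3b)/L³ = 7·9²·(9+3·3)/12³ = 189/32 kN
  M_B = -Pa²b/L² = -7·9²·3/12² = -189/16 kN·m
Superposition: R_A = -5449/1440 kN, M_A = -3719/240 kN·m, R_B = -8951/1440 kN, M_B = 1607/80 kN·m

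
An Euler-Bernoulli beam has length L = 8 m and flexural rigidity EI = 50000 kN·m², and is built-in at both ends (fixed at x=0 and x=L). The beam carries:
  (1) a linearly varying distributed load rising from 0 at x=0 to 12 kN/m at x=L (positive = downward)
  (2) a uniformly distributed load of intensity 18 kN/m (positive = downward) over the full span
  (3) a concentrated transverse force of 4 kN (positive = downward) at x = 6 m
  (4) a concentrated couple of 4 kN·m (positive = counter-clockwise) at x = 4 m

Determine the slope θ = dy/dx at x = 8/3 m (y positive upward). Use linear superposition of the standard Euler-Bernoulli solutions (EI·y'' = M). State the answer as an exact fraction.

θ(8/3) = -1997/1265625 rad

Load 1 — triangular load w₀=12 kN/m (0→w₀ over full span):
  θ_1 = -w₀(2x(L-x)(L-2x)(x+2L)+x²(L-x)²)/(120LEI) = -12·(2·(8/3)·(8-(8/3))·(8-2·(8/3))·((8/3)+2·8)+(8/3)²·(8-(8/3))²)/(120·8·50000) = -512/1265625 rad
Load 2 — uniform load w=18 kN/m over full span:
  θ_2 = -wx(L-x)(L-2x)/(12EI) = -18·(8/3)·(8-(8/3))·(8-2·(8/3))/(12·50000) = -32/28125 rad
Load 3 — point force P=4 kN at a=6 m (b=L-a=2):
  θ_3 = -Pb²x(2aL-(3a+b)x)/(2L³EI)  [x≤a] = -4·2²·(8/3)·(2·6·8-(3·6+2)·(8/3))/(2·8³·50000) = -1/28125 rad
Load 4 — applied couple M₀=4 kN·m at a=4 m (b=L-a=4):
  θ_4 = (R_Ax²/2 - M_Ax)/EI  [x≤a] with R_A=3/4, M_A=1 = ((3/4)·(8/3)²/2 - 1·(8/3))/50000 = 0 rad
Superposition: θ = Σ θ_i = -1997/1265625 rad ≈ -0.001578 rad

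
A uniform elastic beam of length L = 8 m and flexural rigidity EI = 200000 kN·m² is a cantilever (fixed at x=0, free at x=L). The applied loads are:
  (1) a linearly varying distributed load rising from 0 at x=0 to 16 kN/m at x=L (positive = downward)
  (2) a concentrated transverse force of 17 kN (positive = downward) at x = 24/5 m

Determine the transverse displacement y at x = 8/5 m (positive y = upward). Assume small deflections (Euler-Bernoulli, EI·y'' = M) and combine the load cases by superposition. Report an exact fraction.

Load 1 — triangular load w₀=16 kN/m (0→w₀ over full span):
  y_1 = (w₀Lx³/12-w₀L²x²/6-w₀x⁵/(120L))/EI = (16·8·(8/5)³/12-16·8²·(8/5)²/6-16·(8/5)⁵/(120·8))/200000 = -288128/146484375 m
Load 2 — point force P=17 kN at a=24/5 m (b=L-a=16/5):
  y_2 = -Px²(3a-x)/(6EI)  [x≤a] = -17·(8/5)²·(3·(24/5)-(8/5))/(6·200000) = -544/1171875 m
Superposition: y = Σ y_i = -356128/146484375 m ≈ -0.002431 m

y(8/5) = -356128/146484375 m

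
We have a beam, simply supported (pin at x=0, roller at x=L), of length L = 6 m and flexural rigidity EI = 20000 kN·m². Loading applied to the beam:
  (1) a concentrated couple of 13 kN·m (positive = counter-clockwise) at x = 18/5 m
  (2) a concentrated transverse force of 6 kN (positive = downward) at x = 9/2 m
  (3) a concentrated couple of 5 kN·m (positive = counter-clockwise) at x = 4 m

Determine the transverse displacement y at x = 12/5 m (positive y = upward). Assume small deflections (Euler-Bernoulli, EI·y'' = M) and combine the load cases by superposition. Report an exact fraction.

y(12/5) = -17053/10000000 m

Load 1 — applied couple M₀=13 kN·m at a=18/5 m (b=L-a=12/5):
  y_1 = (M₀x³/(6L)+C₁x)/EI  [x≤a] with C₁=M₀(3b²-L²)/(6L)=-169/25 = (13·(12/5)³/(6·6)+(-169/25)·(12/5))/20000 = -351/625000 m
Load 2 — point force P=6 kN at a=9/2 m (b=L-a=3/2):
  y_2 = -Pbx(L²-b²-x²)/(6LEI)  [x≤a] = -6·(3/2)·(12/5)·(6²-(3/2)²-(12/5)²)/(6·6·20000) = -8397/10000000 m
Load 3 — applied couple M₀=5 kN·m at a=4 m (b=L-a=2):
  y_3 = (M₀x³/(6L)+C₁x)/EI  [x≤a] with C₁=M₀(3b²-L²)/(6L)=-10/3 = (5·(12/5)³/(6·6)+(-10/3)·(12/5))/20000 = -19/62500 m
Superposition: y = Σ y_i = -17053/10000000 m ≈ -0.001705 m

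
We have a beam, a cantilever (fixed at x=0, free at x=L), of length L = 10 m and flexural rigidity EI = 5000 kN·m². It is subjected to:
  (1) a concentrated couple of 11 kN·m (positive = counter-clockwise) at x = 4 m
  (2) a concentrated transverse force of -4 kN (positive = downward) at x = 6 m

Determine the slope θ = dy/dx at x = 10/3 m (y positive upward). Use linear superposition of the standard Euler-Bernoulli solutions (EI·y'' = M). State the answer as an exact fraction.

θ(10/3) = 17/900 rad

Load 1 — applied couple M₀=11 kN·m at a=4 m (b=L-a=6):
  θ_1 = M₀x/EI  [x≤a] = 11·(10/3)/5000 = 11/1500 rad
Load 2 — point force P=-4 kN at a=6 m (b=L-a=4):
  θ_2 = -Px(2a-x)/(2EI)  [x≤a] = -(-4)·(10/3)·(2·6-(10/3))/(2·5000) = 13/1125 rad
Superposition: θ = Σ θ_i = 17/900 rad ≈ 0.018889 rad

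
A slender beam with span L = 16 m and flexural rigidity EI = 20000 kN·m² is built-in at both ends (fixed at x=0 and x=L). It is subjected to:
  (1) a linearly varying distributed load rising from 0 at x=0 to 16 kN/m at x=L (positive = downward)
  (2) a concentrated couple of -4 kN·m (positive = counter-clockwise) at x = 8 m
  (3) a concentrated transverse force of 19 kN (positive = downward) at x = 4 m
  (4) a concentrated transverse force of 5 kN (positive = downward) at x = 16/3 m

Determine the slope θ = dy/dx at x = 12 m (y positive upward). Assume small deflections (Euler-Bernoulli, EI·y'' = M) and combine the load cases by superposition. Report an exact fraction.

Load 1 — triangular load w₀=16 kN/m (0→w₀ over full span):
  θ_1 = -w₀(2x(L-x)(L-2x)(x+2L)+x²(L-x)²)/(120LEI) = -16·(2·12·(16-12)·(16-2·12)·(12+2·16)+12²·(16-12)²)/(120·16·20000) = 41/3125 rad
Load 2 — applied couple M₀=-4 kN·m at a=8 m (b=L-a=8):
  θ_2 = (R_Ax²/2 - M_Ax - M₀(x-a))/EI  [x>a] with R_A=-3/8, M_A=-1 = ((-3/8)·12²/2 - (-1)·12 - (-4)·(12-8))/20000 = 1/20000 rad
Load 3 — point force P=19 kN at a=4 m (b=L-a=12):
  θ_3 = Pa²(L-x)(2bL-(3b+a)(L-x))/(2L³EI)  [x>a] = 19·4²·(16-12)·(2·12·16-(3·12+4)·(16-12))/(2·16³·20000) = 133/80000 rad
Load 4 — point force P=5 kN at a=16/3 m (b=L-a=32/3):
  θ_4 = Pa²(L-x)(2bL-(3b+a)(L-x))/(2L³EI)  [x>a] = 5·(16/3)²·(16-12)·(2·(32/3)·16-(3·(32/3)+(16/3))·(16-12))/(2·16³·20000) = 1/1500 rad
Superposition: θ = Σ θ_i = 18599/1200000 rad ≈ 0.015499 rad

θ(12) = 18599/1200000 rad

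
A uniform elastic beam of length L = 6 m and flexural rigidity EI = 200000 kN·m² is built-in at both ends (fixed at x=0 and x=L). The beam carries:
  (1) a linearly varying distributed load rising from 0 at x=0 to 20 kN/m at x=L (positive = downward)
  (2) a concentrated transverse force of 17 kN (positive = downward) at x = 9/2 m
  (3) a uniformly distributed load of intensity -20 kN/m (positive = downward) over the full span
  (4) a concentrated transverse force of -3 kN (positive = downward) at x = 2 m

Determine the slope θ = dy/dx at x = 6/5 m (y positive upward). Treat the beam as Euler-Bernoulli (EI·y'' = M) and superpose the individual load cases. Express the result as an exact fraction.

Load 1 — triangular load w₀=20 kN/m (0→w₀ over full span):
  θ_1 = -w₀(2x(L-x)(L-2x)(x+2L)+x²(L-x)²)/(120LEI) = -20·(2·(6/5)·(6-(6/5))·(6-2·(6/5))·((6/5)+2·6)+(6/5)²·(6-(6/5))²)/(120·6·200000) = -63/781250 rad
Load 2 — point force P=17 kN at a=9/2 m (b=L-a=3/2):
  θ_2 = -Pb²x(2aL-(3a+b)x)/(2L³EI)  [x≤a] = -17·(3/2)²·(6/5)·(2·(9/2)·6-(3·(9/2)+(3/2))·(6/5))/(2·6³·200000) = -153/8000000 rad
Load 3 — uniform load w=-20 kN/m over full span:
  θ_3 = -wx(L-x)(L-2x)/(12EI) = -(-20)·(6/5)·(6-(6/5))·(6-2·(6/5))/(12·200000) = 27/156250 rad
Load 4 — point force P=-3 kN at a=2 m (b=L-a=4):
  θ_4 = -Pb²x(2aL-(3a+b)x)/(2L³EI)  [x≤a] = -(-3)·4²·(6/5)·(2·2·6-(3·2+4)·(6/5))/(2·6³·200000) = 1/125000 rad
Superposition: θ = Σ θ_i = 16207/200000000 rad ≈ 0.000081 rad

θ(6/5) = 16207/200000000 rad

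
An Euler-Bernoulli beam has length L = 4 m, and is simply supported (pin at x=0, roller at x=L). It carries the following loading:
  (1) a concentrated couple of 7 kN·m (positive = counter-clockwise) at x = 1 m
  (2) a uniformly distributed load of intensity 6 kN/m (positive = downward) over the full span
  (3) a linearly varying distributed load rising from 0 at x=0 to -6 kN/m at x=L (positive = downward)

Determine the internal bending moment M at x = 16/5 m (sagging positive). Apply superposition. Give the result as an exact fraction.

Load 1 — applied couple M₀=7 kN·m at a=1 m (b=L-a=3):
  M_1 = M₀x/L - M₀  [x>a] = 7·(16/5)/4 - 7 = -7/5 kN·m
Load 2 — uniform load w=6 kN/m over full span:
  M_2 = wx(L-x)/2 = 6·(16/5)·(4-(16/5))/2 = 192/25 kN·m
Load 3 — triangular load w₀=-6 kN/m (0→w₀ over full span):
  M_3 = w₀Lx/6 - w₀x³/(6L) = (-6)·4·(16/5)/6 - (-6)·(16/5)³/(6·4) = -576/125 kN·m
Superposition: M = Σ M_i = 209/125 kN·m ≈ 1.672000 kN·m

M(16/5) = 209/125 kN·m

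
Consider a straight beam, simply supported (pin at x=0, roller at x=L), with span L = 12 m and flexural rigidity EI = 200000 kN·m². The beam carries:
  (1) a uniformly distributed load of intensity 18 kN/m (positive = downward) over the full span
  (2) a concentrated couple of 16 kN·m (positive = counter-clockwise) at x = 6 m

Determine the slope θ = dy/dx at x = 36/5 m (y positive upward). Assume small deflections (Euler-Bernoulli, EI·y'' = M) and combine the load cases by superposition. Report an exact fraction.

θ(36/5) = 6109/3125000 rad

Load 1 — uniform load w=18 kN/m over full span:
  θ_1 = -w(L³-6Lx²+4x³)/(24EI) = -18·(12³-6·12·(36/5)²+4·(36/5)³)/(24·200000) = 2997/1562500 rad
Load 2 — applied couple M₀=16 kN·m at a=6 m (b=L-a=6):
  θ_2 = (M₀x²/(2L)-M₀(x-a)+C₁)/EI  [x>a] with C₁=M₀(3b²-L²)/(6L)=-8 = (16·(36/5)²/(2·12)-16·((36/5)-6)+(-8))/200000 = 23/625000 rad
Superposition: θ = Σ θ_i = 6109/3125000 rad ≈ 0.001955 rad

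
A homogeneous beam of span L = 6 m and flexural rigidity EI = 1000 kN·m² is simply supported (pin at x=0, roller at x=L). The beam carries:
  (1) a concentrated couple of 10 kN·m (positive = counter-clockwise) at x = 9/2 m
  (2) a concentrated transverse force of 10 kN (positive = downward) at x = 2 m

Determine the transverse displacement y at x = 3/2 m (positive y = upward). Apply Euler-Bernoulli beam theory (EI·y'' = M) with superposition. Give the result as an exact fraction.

y(3/2) = -49/1200 m

Load 1 — applied couple M₀=10 kN·m at a=9/2 m (b=L-a=3/2):
  y_1 = (M₀x³/(6L)+C₁x)/EI  [x≤a] with C₁=M₀(3b²-L²)/(6L)=-65/8 = (10·(3/2)³/(6·6)+(-65/8)·(3/2))/1000 = -9/800 m
Load 2 — point force P=10 kN at a=2 m (b=L-a=4):
  y_2 = -Pbx(L²-b²-x²)/(6LEI)  [x≤a] = -10·4·(3/2)·(6²-4²-(3/2)²)/(6·6·1000) = -71/2400 m
Superposition: y = Σ y_i = -49/1200 m ≈ -0.040833 m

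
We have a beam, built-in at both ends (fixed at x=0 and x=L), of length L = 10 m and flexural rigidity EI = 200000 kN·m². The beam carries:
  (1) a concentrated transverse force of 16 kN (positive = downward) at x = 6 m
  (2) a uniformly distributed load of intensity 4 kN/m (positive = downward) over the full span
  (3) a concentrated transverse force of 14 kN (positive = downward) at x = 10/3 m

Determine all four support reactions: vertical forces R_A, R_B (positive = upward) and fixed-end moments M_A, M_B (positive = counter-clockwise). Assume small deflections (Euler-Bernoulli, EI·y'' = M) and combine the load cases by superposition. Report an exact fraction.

Load 1 — point force P=16 kN at a=6 m (b=L-a=4):
  R_A = Pb²(3a+b)/L³ = 16·4²·(3·6+4)/10³ = 704/125 kN
  M_A = Pab²/L² = 16·6·4²/10² = 384/25 kN·m
  R_B = Pa²(a+3b)/L³ = 16·6²·(6+3·4)/10³ = 1296/125 kN
  M_B = -Pa²b/L² = -16·6²·4/10² = -576/25 kN·m
Load 2 — uniform load w=4 kN/m over full span:
  R_A = wL/2 = 4·10/2 = 20 kN
  M_A = wL²/12 = 4·10²/12 = 100/3 kN·m
  R_B = wL/2 = 4·10/2 = 20 kN
  M_B = -wL²/12 = -4·10²/12 = -100/3 kN·m
Load 3 — point force P=14 kN at a=10/3 m (b=L-a=20/3):
  R_A = Pb²(3a+b)/L³ = 14·(20/3)²·(3·(10/3)+(20/3))/10³ = 280/27 kN
  M_A = Pab²/L² = 14·(10/3)·(20/3)²/10² = 560/27 kN·m
  R_B = Pa²(a+3b)/L³ = 14·(10/3)²·((10/3)+3·(20/3))/10³ = 98/27 kN
  M_B = -Pa²b/L² = -14·(10/3)²·(20/3)/10² = -280/27 kN·m
Superposition: R_A = 121508/3375 kN, M_A = 46868/675 kN·m, R_B = 114742/3375 kN, M_B = -45052/675 kN·m

R_A = 121508/3375 kN, M_A = 46868/675 kN·m, R_B = 114742/3375 kN, M_B = -45052/675 kN·m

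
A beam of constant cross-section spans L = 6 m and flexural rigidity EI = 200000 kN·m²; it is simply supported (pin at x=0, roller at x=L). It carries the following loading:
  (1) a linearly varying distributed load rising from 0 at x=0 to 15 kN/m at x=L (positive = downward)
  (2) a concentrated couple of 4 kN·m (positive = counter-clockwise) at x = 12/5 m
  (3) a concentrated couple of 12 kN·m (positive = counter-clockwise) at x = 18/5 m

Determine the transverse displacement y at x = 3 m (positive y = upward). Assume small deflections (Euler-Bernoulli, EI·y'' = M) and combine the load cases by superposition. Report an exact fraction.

y(3) = -53217/80000000 m

Load 1 — triangular load w₀=15 kN/m (0→w₀ over full span):
  y_1 = -w₀x(7L⁴-10L²x²+3x⁴)/(360LEI) = -15·3·(7·6⁴-10·6²·3²+3·3⁴)/(360·6·200000) = -81/128000 m
Load 2 — applied couple M₀=4 kN·m at a=12/5 m (b=L-a=18/5):
  y_2 = (M₀x³/(6L)-M₀(x-a)²/2+C₁x)/EI  [x>a] with C₁=M₀(3b²-L²)/(6L)=8/25 = (4·3³/(6·6)-4·(3-(12/5))²/2+(8/25)·3)/200000 = 81/5000000 m
Load 3 — applied couple M₀=12 kN·m at a=18/5 m (b=L-a=12/5):
  y_3 = (M₀x³/(6L)+C₁x)/EI  [x≤a] with C₁=M₀(3b²-L²)/(6L)=-156/25 = (12·3³/(6·6)+(-156/25)·3)/200000 = -243/5000000 m
Superposition: y = Σ y_i = -53217/80000000 m ≈ -0.000665 m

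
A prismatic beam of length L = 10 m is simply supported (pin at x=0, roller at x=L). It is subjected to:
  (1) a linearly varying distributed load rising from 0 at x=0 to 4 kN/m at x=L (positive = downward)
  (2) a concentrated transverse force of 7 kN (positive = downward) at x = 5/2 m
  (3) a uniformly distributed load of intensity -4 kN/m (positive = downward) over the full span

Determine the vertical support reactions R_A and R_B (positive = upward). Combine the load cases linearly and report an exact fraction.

R_A = -97/12 kN, R_B = -59/12 kN

Load 1 — triangular load w₀=4 kN/m (0→w₀ over full span):
  R_A = w₀L/6 = 4·10/6 = 20/3 kN
  R_B = w₀L/3 = 4·10/3 = 40/3 kN
Load 2 — point force P=7 kN at a=5/2 m (b=L-a=15/2):
  R_A = Pb/L = 7·(15/2)/10 = 21/4 kN
  R_B = Pa/L = 7·(5/2)/10 = 7/4 kN
Load 3 — uniform load w=-4 kN/m over full span:
  R_A = wL/2 = (-4)·10/2 = -20 kN
  R_B = wL/2 = (-4)·10/2 = -20 kN
Superposition: R_A = -97/12 kN, R_B = -59/12 kN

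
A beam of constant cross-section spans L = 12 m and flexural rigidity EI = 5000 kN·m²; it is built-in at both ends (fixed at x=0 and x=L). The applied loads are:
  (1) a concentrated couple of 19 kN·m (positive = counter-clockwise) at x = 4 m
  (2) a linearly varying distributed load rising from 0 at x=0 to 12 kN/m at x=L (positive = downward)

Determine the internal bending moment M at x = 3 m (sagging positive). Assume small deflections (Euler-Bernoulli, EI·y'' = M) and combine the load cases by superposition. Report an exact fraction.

M(3) = 271/30 kN·m

Load 1 — applied couple M₀=19 kN·m at a=4 m (b=L-a=8):
  M_1 = R_Ax - M_A  [x≤a] with R_A=19/9, M_A=0 = (19/9)·3 - 0 = 19/3 kN·m
Load 2 — triangular load w₀=12 kN/m (0→w₀ over full span):
  M_2 = 3w₀Lx/20 - w₀L²/30 - w₀x³/(6L) = 3·12·12·3/20 - 12·12²/30 - 12·3³/(6·12) = 27/10 kN·m
Superposition: M = Σ M_i = 271/30 kN·m ≈ 9.033333 kN·m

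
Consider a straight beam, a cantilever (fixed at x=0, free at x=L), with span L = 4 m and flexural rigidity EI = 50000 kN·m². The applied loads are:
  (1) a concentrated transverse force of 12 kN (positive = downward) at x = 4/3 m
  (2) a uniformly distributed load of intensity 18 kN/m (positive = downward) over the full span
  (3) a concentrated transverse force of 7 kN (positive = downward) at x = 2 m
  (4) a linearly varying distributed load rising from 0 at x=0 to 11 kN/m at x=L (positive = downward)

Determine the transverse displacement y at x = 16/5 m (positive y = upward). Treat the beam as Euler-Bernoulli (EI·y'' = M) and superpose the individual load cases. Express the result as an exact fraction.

y(16/5) = -71242033/5273437500 m

Load 1 — point force P=12 kN at a=4/3 m (b=L-a=8/3):
  y_1 = -Pa²(3x-a)/(6EI)  [x>a] = -12·(4/3)²·(3·(16/5)-(4/3))/(6·50000) = -248/421875 m
Load 2 — uniform load w=18 kN/m over full span:
  y_2 = -wx²(x²-4Lx+6L²)/(24EI) = -18·(16/5)²·((16/5)²-4·4·(16/5)+6·4²)/(24·50000) = -16512/1953125 m
Load 3 — point force P=7 kN at a=2 m (b=L-a=2):
  y_3 = -Pa²(3x-a)/(6EI)  [x>a] = -7·2²·(3·(16/5)-2)/(6·50000) = -133/187500 m
Load 4 — triangular load w₀=11 kN/m (0→w₀ over full span):
  y_4 = (w₀Lx³/12-w₀L²x²/6-w₀x⁵/(120L))/EI = (11·4·(16/5)³/12-11·4²·(16/5)²/6-11·(16/5)⁵/(120·4))/50000 = -550528/146484375 m
Superposition: y = Σ y_i = -71242033/5273437500 m ≈ -0.013510 m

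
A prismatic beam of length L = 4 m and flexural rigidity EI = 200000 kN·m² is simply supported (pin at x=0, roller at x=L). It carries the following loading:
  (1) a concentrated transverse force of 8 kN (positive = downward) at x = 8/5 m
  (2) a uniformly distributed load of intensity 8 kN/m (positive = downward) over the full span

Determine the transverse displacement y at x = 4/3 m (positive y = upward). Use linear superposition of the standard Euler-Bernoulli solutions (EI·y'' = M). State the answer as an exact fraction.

y(4/3) = -15284/94921875 m

Load 1 — point force P=8 kN at a=8/5 m (b=L-a=12/5):
  y_1 = -Pbx(L²-b²-x²)/(6LEI)  [x≤a] = -8·(12/5)·(4/3)·(4²-(12/5)²-(4/3)²)/(6·4·200000) = -476/10546875 m
Load 2 — uniform load w=8 kN/m over full span:
  y_2 = -wx(L³-2Lx²+x³)/(24EI) = -8·(4/3)·(4³-2·4·(4/3)²+(4/3)³)/(24·200000) = -88/759375 m
Superposition: y = Σ y_i = -15284/94921875 m ≈ -0.000161 m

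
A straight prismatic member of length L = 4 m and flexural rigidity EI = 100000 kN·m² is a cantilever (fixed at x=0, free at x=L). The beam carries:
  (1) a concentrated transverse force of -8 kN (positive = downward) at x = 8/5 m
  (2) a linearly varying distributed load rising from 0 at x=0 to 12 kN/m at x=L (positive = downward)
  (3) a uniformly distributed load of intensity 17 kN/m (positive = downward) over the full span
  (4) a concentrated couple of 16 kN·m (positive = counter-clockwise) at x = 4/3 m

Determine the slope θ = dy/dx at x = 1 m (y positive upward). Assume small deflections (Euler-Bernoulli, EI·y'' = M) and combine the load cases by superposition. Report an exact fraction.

Load 1 — point force P=-8 kN at a=8/5 m (b=L-a=12/5):
  θ_1 = -Px(2a-x)/(2EI)  [x≤a] = -(-8)·1·(2·(8/5)-1)/(2·100000) = 11/125000 rad
Load 2 — triangular load w₀=12 kN/m (0→w₀ over full span):
  θ_2 = (w₀Lx²/4-w₀L²x/3-w₀x⁴/(24L))/EI = (12·4·1²/4-12·4²·1/3-12·1⁴/(24·4))/100000 = -417/800000 rad
Load 3 — uniform load w=17 kN/m over full span:
  θ_3 = -wx(x²-3Lx+3L²)/(6EI) = -17·1·(1²-3·4·1+3·4²)/(6·100000) = -629/600000 rad
Load 4 — applied couple M₀=16 kN·m at a=4/3 m (b=L-a=8/3):
  θ_4 = M₀x/EI  [x≤a] = 16·1/100000 = 1/6250 rad
Superposition: θ = Σ θ_i = -15859/12000000 rad ≈ -0.001322 rad

θ(1) = -15859/12000000 rad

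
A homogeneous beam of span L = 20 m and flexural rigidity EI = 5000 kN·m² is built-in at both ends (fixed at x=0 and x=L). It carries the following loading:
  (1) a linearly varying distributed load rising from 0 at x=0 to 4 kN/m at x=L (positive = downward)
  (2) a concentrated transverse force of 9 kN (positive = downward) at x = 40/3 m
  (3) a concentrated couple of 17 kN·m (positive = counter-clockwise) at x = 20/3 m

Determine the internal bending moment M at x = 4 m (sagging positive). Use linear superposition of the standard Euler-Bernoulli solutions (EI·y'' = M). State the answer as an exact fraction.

Load 1 — triangular load w₀=4 kN/m (0→w₀ over full span):
  M_1 = 3w₀Lx/20 - w₀L²/30 - w₀x³/(6L) = 3·4·20·4/20 - 4·20²/30 - 4·4³/(6·20) = -112/15 kN·m
Load 2 — point force P=9 kN at a=40/3 m (b=L-a=20/3):
  M_2 = Pb²(3a+b)x/L³ - Pab²/L²  [x≤a] = 9·(20/3)²·(3·(40/3)+(20/3))·4/20³ - 9·(40/3)·(20/3)²/20² = -4 kN·m
Load 3 — applied couple M₀=17 kN·m at a=20/3 m (b=L-a=40/3):
  M_3 = R_Ax - M_A  [x≤a] with R_A=17/15, M_A=0 = (17/15)·4 - 0 = 68/15 kN·m
Superposition: M = Σ M_i = -104/15 kN·m ≈ -6.933333 kN·m

M(4) = -104/15 kN·m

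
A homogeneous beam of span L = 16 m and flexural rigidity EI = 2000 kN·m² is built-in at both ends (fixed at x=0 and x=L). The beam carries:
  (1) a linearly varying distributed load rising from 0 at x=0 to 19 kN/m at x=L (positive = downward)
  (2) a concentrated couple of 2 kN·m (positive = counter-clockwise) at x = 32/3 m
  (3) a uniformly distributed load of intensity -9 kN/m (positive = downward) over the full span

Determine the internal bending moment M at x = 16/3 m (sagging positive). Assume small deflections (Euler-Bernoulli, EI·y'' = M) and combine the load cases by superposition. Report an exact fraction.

M(16/3) = -5158/405 kN·m

Load 1 — triangular load w₀=19 kN/m (0→w₀ over full span):
  M_1 = 3w₀Lx/20 - w₀L²/30 - w₀x³/(6L) = 3·19·16·(16/3)/20 - 19·16²/30 - 19·(16/3)³/(6·16) = 20672/405 kN·m
Load 2 — applied couple M₀=2 kN·m at a=32/3 m (b=L-a=16/3):
  M_2 = R_Ax - M_A  [x≤a] with R_A=1/6, M_A=2/3 = (1/6)·(16/3) - (2/3) = 2/9 kN·m
Load 3 — uniform load w=-9 kN/m over full span:
  M_3 = wLx/2 - wL²/12 - wx²/2 = (-9)·16·(16/3)/2 - (-9)·16²/12 - (-9)·(16/3)²/2 = -64 kN·m
Superposition: M = Σ M_i = -5158/405 kN·m ≈ -12.735802 kN·m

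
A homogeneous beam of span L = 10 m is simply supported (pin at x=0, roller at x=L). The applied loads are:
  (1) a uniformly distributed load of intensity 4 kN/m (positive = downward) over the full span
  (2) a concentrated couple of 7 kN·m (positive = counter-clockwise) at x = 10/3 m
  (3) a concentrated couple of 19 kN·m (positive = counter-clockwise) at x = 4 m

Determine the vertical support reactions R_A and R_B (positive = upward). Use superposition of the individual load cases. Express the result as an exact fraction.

R_A = 113/5 kN, R_B = 87/5 kN

Load 1 — uniform load w=4 kN/m over full span:
  R_A = wL/2 = 4·10/2 = 20 kN
  R_B = wL/2 = 4·10/2 = 20 kN
Load 2 — applied couple M₀=7 kN·m at a=10/3 m (b=L-a=20/3):
  R_A = M₀/L = 7/10 kN
  R_B = -M₀/L = -7/10 kN
Load 3 — applied couple M₀=19 kN·m at a=4 m (b=L-a=6):
  R_A = M₀/L = 19/10 kN
  R_B = -M₀/L = -19/10 kN
Superposition: R_A = 113/5 kN, R_B = 87/5 kN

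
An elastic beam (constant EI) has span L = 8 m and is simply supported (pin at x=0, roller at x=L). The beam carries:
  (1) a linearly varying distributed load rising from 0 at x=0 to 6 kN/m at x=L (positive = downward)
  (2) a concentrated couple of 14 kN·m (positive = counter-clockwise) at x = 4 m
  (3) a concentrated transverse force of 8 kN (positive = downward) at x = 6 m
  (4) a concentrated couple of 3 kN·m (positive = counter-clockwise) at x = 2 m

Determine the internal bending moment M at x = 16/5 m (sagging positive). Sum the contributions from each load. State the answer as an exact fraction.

M(16/5) = 3963/125 kN·m

Load 1 — triangular load w₀=6 kN/m (0→w₀ over full span):
  M_1 = w₀Lx/6 - w₀x³/(6L) = 6·8·(16/5)/6 - 6·(16/5)³/(6·8) = 2688/125 kN·m
Load 2 — applied couple M₀=14 kN·m at a=4 m (b=L-a=4):
  M_2 = M₀x/L  [x≤a] = 14·(16/5)/8 = 28/5 kN·m
Load 3 — point force P=8 kN at a=6 m (b=L-a=2):
  M_3 = Pbx/L  [x≤a] = 8·2·(16/5)/8 = 32/5 kN·m
Load 4 — applied couple M₀=3 kN·m at a=2 m (b=L-a=6):
  M_4 = M₀x/L - M₀  [x>a] = 3·(16/5)/8 - 3 = -9/5 kN·m
Superposition: M = Σ M_i = 3963/125 kN·m ≈ 31.704000 kN·m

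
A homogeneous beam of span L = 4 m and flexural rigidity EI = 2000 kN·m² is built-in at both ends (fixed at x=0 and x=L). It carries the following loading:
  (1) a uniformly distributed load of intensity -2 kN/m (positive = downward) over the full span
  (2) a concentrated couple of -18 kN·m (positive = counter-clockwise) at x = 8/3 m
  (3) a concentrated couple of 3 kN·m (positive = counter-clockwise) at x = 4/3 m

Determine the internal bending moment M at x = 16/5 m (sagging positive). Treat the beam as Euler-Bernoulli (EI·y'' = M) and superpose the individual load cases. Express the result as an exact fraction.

M(16/5) = 383/75 kN·m

Load 1 — uniform load w=-2 kN/m over full span:
  M_1 = wLx/2 - wL²/12 - wx²/2 = (-2)·4·(16/5)/2 - (-2)·4²/12 - (-2)·(16/5)²/2 = 8/75 kN·m
Load 2 — applied couple M₀=-18 kN·m at a=8/3 m (b=L-a=4/3):
  M_2 = R_Ax - M_A - M₀  [x>a] with R_A=-6, M_A=-6 = (-6)·(16/5) - (-6) - (-18) = 24/5 kN·m
Load 3 — applied couple M₀=3 kN·m at a=4/3 m (b=L-a=8/3):
  M_3 = R_Ax - M_A - M₀  [x>a] with R_A=1, M_A=0 = 1·(16/5) - 0 - 3 = 1/5 kN·m
Superposition: M = Σ M_i = 383/75 kN·m ≈ 5.106667 kN·m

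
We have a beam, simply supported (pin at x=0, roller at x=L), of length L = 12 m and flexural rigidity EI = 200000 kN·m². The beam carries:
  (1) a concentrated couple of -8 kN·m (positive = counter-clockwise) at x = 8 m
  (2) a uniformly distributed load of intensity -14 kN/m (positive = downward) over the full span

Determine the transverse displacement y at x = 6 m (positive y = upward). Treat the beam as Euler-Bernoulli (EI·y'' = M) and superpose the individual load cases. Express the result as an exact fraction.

y(6) = 191/10000 m

Load 1 — applied couple M₀=-8 kN·m at a=8 m (b=L-a=4):
  y_1 = (M₀x³/(6L)+C₁x)/EI  [x≤a] with C₁=M₀(3b²-L²)/(6L)=32/3 = ((-8)·6³/(6·12)+(32/3)·6)/200000 = 1/5000 m
Load 2 — uniform load w=-14 kN/m over full span:
  y_2 = -wx(L³-2Lx²+x³)/(24EI) = -(-14)·6·(12³-2·12·6²+6³)/(24·200000) = 189/10000 m
Superposition: y = Σ y_i = 191/10000 m ≈ 0.019100 m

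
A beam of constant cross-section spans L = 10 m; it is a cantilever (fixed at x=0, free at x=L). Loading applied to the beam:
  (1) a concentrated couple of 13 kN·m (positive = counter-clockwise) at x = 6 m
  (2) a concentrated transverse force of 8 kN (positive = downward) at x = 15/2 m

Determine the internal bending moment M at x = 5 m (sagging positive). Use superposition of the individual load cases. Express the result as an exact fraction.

Load 1 — applied couple M₀=13 kN·m at a=6 m (b=L-a=4):
  M_1 = M₀  [x≤a] = 13 = 13 kN·m
Load 2 — point force P=8 kN at a=15/2 m (b=L-a=5/2):
  M_2 = -P(a-x)  [x≤a] = -8·((15/2)-5) = -20 kN·m
Superposition: M = Σ M_i = -7 kN·m ≈ -7.000000 kN·m

M(5) = -7 kN·m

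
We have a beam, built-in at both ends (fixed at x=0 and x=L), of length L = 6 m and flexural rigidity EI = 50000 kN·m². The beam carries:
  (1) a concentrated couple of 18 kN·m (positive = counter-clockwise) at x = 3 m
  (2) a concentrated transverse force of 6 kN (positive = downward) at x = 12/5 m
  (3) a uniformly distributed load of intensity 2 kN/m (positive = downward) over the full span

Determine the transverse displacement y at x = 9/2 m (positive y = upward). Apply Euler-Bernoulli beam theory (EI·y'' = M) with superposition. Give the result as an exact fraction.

y(9/2) = -1269/16000000 m

Load 1 — applied couple M₀=18 kN·m at a=3 m (b=L-a=3):
  y_1 = (R_Ax³/6 - M_Ax²/2 - M₀(x-a)²/2)/EI  [x>a] with R_A=9/2, M_A=9/2 = ((9/2)·(9/2)³/6 - (9/2)·(9/2)²/2 - 18·((9/2)-3)²/2)/50000 = 81/1600000 m
Load 2 — point force P=6 kN at a=12/5 m (b=L-a=18/5):
  y_2 = -Pa²(L-x)²(3bL-(3b+a)(L-x))/(6L³EI)  [x>a] = -6·(12/5)²·(6-(9/2))²·(3·(18/5)·6-(3·(18/5)+(12/5))·(6-(9/2)))/(6·6³·50000) = -27/500000 m
Load 3 — uniform load w=2 kN/m over full span:
  y_3 = -wx²(L-x)²/(24EI) = -2·(9/2)²·(6-(9/2))²/(24·50000) = -243/3200000 m
Superposition: y = Σ y_i = -1269/16000000 m ≈ -0.000079 m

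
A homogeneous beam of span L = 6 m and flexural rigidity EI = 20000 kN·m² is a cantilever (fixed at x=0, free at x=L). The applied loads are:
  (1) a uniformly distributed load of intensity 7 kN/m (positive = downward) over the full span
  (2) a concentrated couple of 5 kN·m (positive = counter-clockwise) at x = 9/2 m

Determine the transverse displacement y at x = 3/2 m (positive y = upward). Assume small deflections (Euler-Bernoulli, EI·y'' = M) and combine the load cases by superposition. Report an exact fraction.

y(3/2) = -14589/2560000 m

Load 1 — uniform load w=7 kN/m over full span:
  y_1 = -wx²(x²-4Lx+6L²)/(24EI) = -7·(3/2)²·((3/2)²-4·6·(3/2)+6·6²)/(24·20000) = -15309/2560000 m
Load 2 — applied couple M₀=5 kN·m at a=9/2 m (b=L-a=3/2):
  y_2 = M₀x²/(2EI)  [x≤a] = 5·(3/2)²/(2·20000) = 9/32000 m
Superposition: y = Σ y_i = -14589/2560000 m ≈ -0.005699 m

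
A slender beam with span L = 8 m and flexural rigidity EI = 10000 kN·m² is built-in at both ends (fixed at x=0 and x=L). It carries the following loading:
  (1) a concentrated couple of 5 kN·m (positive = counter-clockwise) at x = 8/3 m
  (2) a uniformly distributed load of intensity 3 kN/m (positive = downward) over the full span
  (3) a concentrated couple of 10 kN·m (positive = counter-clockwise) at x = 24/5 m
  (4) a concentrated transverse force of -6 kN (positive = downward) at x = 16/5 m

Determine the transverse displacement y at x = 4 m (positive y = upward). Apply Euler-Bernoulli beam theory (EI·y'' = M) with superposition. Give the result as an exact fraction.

y(4) = -2759/1406250 m

Load 1 — applied couple M₀=5 kN·m at a=8/3 m (b=L-a=16/3):
  y_1 = (R_Ax³/6 - M_Ax²/2 - M₀(x-a)²/2)/EI  [x>a] with R_A=5/6, M_A=0 = ((5/6)·4³/6 - 0·4²/2 - 5·(4-(8/3))²/2)/10000 = 1/2250 m
Load 2 — uniform load w=3 kN/m over full span:
  y_2 = -wx²(L-x)²/(24EI) = -3·4²·(8-4)²/(24·10000) = -2/625 m
Load 3 — applied couple M₀=10 kN·m at a=24/5 m (b=L-a=16/5):
  y_3 = (R_Ax³/6 - M_Ax²/2)/EI  [x≤a] with R_A=9/5, M_A=16/5 = ((9/5)·4³/6 - (16/5)·4²/2)/10000 = -2/3125 m
Load 4 — point force P=-6 kN at a=16/5 m (b=L-a=24/5):
  y_4 = -Pa²(L-x)²(3bL-(3b+a)(L-x))/(6L³EI)  [x>a] = -(-6)·(16/5)²·(8-4)²·(3·(24/5)·8-(3·(24/5)+(16/5))·(8-4))/(6·8³·10000) = 112/78125 m
Superposition: y = Σ y_i = -2759/1406250 m ≈ -0.001962 m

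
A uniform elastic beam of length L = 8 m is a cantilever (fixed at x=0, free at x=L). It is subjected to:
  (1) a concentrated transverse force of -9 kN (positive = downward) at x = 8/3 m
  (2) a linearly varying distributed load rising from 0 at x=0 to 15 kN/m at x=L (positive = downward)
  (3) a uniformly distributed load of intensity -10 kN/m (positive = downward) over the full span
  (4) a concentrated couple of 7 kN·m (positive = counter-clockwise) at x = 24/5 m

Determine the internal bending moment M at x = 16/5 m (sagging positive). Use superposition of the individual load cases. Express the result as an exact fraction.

Load 1 — point force P=-9 kN at a=8/3 m (b=L-a=16/3):
  M_1 = 0  [x>a] = 0 kN·m
Load 2 — triangular load w₀=15 kN/m (0→w₀ over full span):
  M_2 = w₀Lx/2 - w₀L²/3 - w₀x³/(6L) = 15·8·(16/5)/2 - 15·8²/3 - 15·(16/5)³/(6·8) = -3456/25 kN·m
Load 3 — uniform load w=-10 kN/m over full span:
  M_3 = -w(L-x)²/2 = -(-10)·(8-(16/5))²/2 = 576/5 kN·m
Load 4 — applied couple M₀=7 kN·m at a=24/5 m (b=L-a=16/5):
  M_4 = M₀  [x≤a] = 7 = 7 kN·m
Superposition: M = Σ M_i = -401/25 kN·m ≈ -16.040000 kN·m

M(16/5) = -401/25 kN·m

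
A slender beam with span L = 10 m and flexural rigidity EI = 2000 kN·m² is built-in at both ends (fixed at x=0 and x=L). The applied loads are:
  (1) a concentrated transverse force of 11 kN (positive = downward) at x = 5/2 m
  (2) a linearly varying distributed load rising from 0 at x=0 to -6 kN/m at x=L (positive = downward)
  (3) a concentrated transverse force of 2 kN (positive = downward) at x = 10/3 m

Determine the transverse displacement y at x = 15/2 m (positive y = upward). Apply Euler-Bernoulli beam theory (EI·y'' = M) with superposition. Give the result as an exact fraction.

Load 1 — point force P=11 kN at a=5/2 m (b=L-a=15/2):
  y_1 = -Pa²(L-x)²(3bL-(3b+a)(L-x))/(6L³EI)  [x>a] = -11·(5/2)²·(10-(15/2))²·(3·(15/2)·10-(3·(15/2)+(5/2))·(10-(15/2)))/(6·10³·2000) = -143/24576 m
Load 2 — triangular load w₀=-6 kN/m (0→w₀ over full span):
  y_2 = -w₀x²(L-x)²(x+2L)/(120LEI) = -(-6)·(15/2)²·(10-(15/2))²·((15/2)+2·10)/(120·10·2000) = 99/4096 m
Load 3 — point force P=2 kN at a=10/3 m (b=L-a=20/3):
  y_3 = -Pa²(L-x)²(3bL-(3b+a)(L-x))/(6L³EI)  [x>a] = -2·(10/3)²·(10-(15/2))²·(3·(20/3)·10-(3·(20/3)+(10/3))·(10-(15/2)))/(6·10³·2000) = -17/10368 m
Superposition: y = Σ y_i = 11089/663552 m ≈ 0.016712 m

y(15/2) = 11089/663552 m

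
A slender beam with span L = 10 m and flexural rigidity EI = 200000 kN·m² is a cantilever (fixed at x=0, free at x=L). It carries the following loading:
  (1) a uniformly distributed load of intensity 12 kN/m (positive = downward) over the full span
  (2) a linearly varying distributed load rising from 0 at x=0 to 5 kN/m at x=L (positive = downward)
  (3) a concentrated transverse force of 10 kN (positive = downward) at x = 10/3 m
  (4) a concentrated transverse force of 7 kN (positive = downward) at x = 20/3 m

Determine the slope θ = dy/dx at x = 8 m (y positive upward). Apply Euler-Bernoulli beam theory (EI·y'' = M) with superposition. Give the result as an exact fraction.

Load 1 — uniform load w=12 kN/m over full span:
  θ_1 = -wx(x²-3Lx+3L²)/(6EI) = -12·8·(8²-3·10·8+3·10²)/(6·200000) = -31/3125 rad
Load 2 — triangular load w₀=5 kN/m (0→w₀ over full span):
  θ_2 = (w₀Lx²/4-w₀L²x/3-w₀x⁴/(24L))/EI = (5·10·8²/4-5·10²·8/3-5·8⁴/(24·10))/200000 = -29/9375 rad
Load 3 — point force P=10 kN at a=10/3 m (b=L-a=20/3):
  θ_3 = -Pa²/(2EI)  [x>a] = -10·(10/3)²/(2·200000) = -1/3600 rad
Load 4 — point force P=7 kN at a=20/3 m (b=L-a=10/3):
  θ_4 = -Pa²/(2EI)  [x>a] = -7·(20/3)²/(2·200000) = -7/9000 rad
Superposition: θ = Σ θ_i = -6331/450000 rad ≈ -0.014069 rad

θ(8) = -6331/450000 rad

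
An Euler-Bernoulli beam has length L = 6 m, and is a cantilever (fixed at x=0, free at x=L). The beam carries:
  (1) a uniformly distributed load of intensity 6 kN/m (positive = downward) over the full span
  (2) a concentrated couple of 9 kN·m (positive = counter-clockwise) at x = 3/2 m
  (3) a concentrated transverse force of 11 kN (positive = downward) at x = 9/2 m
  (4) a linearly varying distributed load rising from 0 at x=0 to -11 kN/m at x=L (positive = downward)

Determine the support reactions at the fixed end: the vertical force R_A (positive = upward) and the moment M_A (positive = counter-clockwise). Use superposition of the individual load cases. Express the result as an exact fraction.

Load 1 — uniform load w=6 kN/m over full span:
  R_A = wL = 6·6 = 36 kN
  M_A = wL²/2 = 6·6²/2 = 108 kN·m
Load 2 — applied couple M₀=9 kN·m at a=3/2 m (b=L-a=9/2):
  R_A = 0 kN
  M_A = -M₀ = -9 kN·m
Load 3 — point force P=11 kN at a=9/2 m (b=L-a=3/2):
  R_A = P = 11 kN
  M_A = Pa = 11·(9/2) = 99/2 kN·m
Load 4 — triangular load w₀=-11 kN/m (0→w₀ over full span):
  R_A = w₀L/2 = (-11)·6/2 = -33 kN
  M_A = w₀L²/3 = (-11)·6²/3 = -132 kN·m
Superposition: R_A = 14 kN, M_A = 33/2 kN·m

R_A = 14 kN, M_A = 33/2 kN·m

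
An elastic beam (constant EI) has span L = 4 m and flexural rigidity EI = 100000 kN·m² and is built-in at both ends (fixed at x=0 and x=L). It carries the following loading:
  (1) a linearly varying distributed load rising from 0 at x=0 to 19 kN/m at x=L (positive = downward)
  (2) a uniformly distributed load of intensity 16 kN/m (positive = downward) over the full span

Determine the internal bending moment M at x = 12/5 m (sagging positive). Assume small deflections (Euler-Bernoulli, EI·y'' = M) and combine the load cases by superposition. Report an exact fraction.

Load 1 — triangular load w₀=19 kN/m (0→w₀ over full span):
  M_1 = 3w₀Lx/20 - w₀L²/30 - w₀x³/(6L) = 3·19·4·(12/5)/20 - 19·4²/30 - 19·(12/5)³/(6·4) = 2356/375 kN·m
Load 2 — uniform load w=16 kN/m over full span:
  M_2 = wLx/2 - wL²/12 - wx²/2 = 16·4·(12/5)/2 - 16·4²/12 - 16·(12/5)²/2 = 704/75 kN·m
Superposition: M = Σ M_i = 5876/375 kN·m ≈ 15.669333 kN·m

M(12/5) = 5876/375 kN·m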